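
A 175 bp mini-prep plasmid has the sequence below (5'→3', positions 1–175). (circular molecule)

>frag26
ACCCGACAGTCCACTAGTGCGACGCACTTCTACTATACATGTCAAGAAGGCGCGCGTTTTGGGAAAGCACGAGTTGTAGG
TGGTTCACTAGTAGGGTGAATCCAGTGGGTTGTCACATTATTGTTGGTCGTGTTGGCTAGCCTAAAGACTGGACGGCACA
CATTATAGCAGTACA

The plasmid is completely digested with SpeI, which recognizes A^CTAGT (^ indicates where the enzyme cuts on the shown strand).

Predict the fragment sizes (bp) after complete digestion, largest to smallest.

SpeI sites (ACTAGT) start at positions 13, 87.
SpeI cuts after the first base of each site, so after positions 13, 87.
Circular molecule, 2 cuts → 2 fragments:
  14–87 → 74 bp
  88–175 then 1–13 → 88 + 13 = 101 bp
Sorted largest to smallest: 101, 74 bp.

101, 74 bp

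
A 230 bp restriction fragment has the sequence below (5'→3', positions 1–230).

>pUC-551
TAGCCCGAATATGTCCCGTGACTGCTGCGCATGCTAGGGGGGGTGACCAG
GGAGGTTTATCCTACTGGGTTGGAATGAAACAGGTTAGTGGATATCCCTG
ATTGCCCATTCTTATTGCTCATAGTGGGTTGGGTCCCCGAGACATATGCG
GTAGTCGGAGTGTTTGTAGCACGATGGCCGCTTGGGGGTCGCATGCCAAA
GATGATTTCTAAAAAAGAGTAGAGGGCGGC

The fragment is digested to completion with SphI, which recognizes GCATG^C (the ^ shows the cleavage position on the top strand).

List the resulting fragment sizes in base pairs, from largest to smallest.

SphI sites (GCATGC) start at positions 29, 191.
SphI cuts after base 5 of each site (before the last base), so after positions 33, 195.
Linear molecule, 2 cuts → 3 fragments:
  1–33 → 33 bp
  34–195 → 162 bp
  196–230 → 35 bp
Sorted largest to smallest: 162, 35, 33 bp.

162, 35, 33 bp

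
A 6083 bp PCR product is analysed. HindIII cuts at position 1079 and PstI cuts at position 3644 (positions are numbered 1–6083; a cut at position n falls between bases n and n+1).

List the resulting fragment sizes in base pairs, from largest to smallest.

2565, 2439, 1079 bp

Combined cut positions (sorted): 1079, 3644.
Linear molecule, 2 cuts → 3 fragments:
  1079 − 0 = 1079 bp
  3644 − 1079 = 2565 bp
  6083 − 3644 = 2439 bp
Sorted largest to smallest: 2565, 2439, 1079 bp.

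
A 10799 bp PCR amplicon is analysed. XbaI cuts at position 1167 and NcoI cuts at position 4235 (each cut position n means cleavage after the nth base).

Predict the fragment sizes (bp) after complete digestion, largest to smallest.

Combined cut positions (sorted): 1167, 4235.
Linear molecule, 2 cuts → 3 fragments:
  1167 − 0 = 1167 bp
  4235 − 1167 = 3068 bp
  10799 − 4235 = 6564 bp
Sorted largest to smallest: 6564, 3068, 1167 bp.

6564, 3068, 1167 bp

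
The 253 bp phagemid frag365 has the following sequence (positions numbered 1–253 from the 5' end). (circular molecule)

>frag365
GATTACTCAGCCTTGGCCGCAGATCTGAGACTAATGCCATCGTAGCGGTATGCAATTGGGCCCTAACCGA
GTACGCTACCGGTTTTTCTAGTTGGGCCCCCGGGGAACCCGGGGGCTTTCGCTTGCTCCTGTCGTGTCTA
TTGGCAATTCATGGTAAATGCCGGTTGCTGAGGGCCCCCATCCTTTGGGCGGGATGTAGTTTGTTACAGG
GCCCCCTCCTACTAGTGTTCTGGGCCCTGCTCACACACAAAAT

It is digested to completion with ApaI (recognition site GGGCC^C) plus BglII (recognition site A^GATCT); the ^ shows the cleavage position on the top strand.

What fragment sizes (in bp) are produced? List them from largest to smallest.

ApaI sites (GGGCCC) start at positions 58, 94, 172, 209, 232.
ApaI cuts after base 5 of each site (before the last base), so after positions 62, 98, 176, 213, 236.
The BglII site (AGATCT) starts at position 21.
BglII cuts after the first base of each site, so after position 21.
Combined cut positions: 21, 62, 98, 176, 213, 236.
Circular molecule, 6 cuts → 6 fragments:
  22–62 → 41 bp
  63–98 → 36 bp
  99–176 → 78 bp
  177–213 → 37 bp
  214–236 → 23 bp
  237–253 then 1–21 → 17 + 21 = 38 bp
Sorted largest to smallest: 78, 41, 38, 37, 36, 23 bp.

78, 41, 38, 37, 36, 23 bp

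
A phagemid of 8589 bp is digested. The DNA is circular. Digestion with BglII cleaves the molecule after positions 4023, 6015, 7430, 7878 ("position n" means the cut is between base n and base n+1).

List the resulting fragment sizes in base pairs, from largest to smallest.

4734, 1992, 1415, 448 bp

Circular molecule, 4 cuts → 4 fragments:
  6015 − 4023 = 1992 bp
  7430 − 6015 = 1415 bp
  7878 − 7430 = 448 bp
  wrap: 8589 − 7878 + 4023 = 4734 bp
Sorted largest to smallest: 4734, 1992, 1415, 448 bp.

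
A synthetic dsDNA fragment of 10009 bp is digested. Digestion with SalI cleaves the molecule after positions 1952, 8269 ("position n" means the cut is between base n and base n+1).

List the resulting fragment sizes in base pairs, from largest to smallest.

6317, 1952, 1740 bp

Linear molecule, 2 cuts → 3 fragments:
  1952 − 0 = 1952 bp
  8269 − 1952 = 6317 bp
  10009 − 8269 = 1740 bp
Sorted largest to smallest: 6317, 1952, 1740 bp.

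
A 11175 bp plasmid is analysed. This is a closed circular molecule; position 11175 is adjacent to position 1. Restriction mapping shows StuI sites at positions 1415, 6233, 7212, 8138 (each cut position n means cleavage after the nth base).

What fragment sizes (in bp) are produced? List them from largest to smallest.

Circular molecule, 4 cuts → 4 fragments:
  6233 − 1415 = 4818 bp
  7212 − 6233 = 979 bp
  8138 − 7212 = 926 bp
  wrap: 11175 − 8138 + 1415 = 4452 bp
Sorted largest to smallest: 4818, 4452, 979, 926 bp.

4818, 4452, 979, 926 bp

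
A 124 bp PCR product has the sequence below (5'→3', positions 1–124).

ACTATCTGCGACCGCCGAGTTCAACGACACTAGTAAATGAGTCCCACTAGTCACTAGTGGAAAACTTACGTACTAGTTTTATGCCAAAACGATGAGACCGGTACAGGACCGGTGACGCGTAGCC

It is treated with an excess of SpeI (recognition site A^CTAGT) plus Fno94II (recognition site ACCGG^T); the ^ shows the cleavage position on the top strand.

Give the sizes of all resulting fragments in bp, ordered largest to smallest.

SpeI sites (ACTAGT) start at positions 29, 46, 53, 72.
SpeI cuts after the first base of each site, so after positions 29, 46, 53, 72.
Fno94II sites (ACCGGT) start at positions 97, 108.
Fno94II cuts after base 5 of each site (before the last base), so after positions 101, 112.
Combined cut positions: 29, 46, 53, 72, 101, 112.
Linear molecule, 6 cuts → 7 fragments:
  1–29 → 29 bp
  30–46 → 17 bp
  47–53 → 7 bp
  54–72 → 19 bp
  73–101 → 29 bp
  102–112 → 11 bp
  113–124 → 12 bp
Sorted largest to smallest: 29, 29, 19, 17, 12, 11, 7 bp.

29, 29, 19, 17, 12, 11, 7 bp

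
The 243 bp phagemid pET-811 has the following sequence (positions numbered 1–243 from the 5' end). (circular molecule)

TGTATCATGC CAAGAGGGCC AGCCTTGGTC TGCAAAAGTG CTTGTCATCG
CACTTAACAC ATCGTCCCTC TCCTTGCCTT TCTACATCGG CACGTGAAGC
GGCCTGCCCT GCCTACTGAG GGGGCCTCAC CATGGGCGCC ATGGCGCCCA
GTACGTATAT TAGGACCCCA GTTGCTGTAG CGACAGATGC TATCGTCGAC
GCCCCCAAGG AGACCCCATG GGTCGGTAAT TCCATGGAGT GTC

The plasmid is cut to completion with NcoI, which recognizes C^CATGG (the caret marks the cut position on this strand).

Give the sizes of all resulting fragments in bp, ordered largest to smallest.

141, 77, 16, 9 bp

NcoI sites (CCATGG) start at positions 130, 139, 216, 232.
NcoI cuts after the first base of each site, so after positions 130, 139, 216, 232.
Circular molecule, 4 cuts → 4 fragments:
  131–139 → 9 bp
  140–216 → 77 bp
  217–232 → 16 bp
  233–243 then 1–130 → 11 + 130 = 141 bp
Sorted largest to smallest: 141, 77, 16, 9 bp.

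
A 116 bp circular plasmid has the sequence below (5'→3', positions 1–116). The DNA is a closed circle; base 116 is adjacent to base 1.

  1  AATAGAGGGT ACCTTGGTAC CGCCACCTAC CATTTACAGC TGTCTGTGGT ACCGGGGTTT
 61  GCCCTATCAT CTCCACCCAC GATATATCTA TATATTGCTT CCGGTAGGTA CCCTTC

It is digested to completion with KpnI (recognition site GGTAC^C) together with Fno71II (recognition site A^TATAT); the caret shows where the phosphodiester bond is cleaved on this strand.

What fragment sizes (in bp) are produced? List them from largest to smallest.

32, 30, 21, 17, 8, 8 bp

KpnI sites (GGTACC) start at positions 8, 16, 48, 107.
KpnI cuts after base 5 of each site (before the last base), so after positions 12, 20, 52, 111.
Fno71II sites (ATATAT) start at positions 82, 90.
Fno71II cuts after the first base of each site, so after positions 82, 90.
Combined cut positions: 12, 20, 52, 82, 90, 111.
Circular molecule, 6 cuts → 6 fragments:
  13–20 → 8 bp
  21–52 → 32 bp
  53–82 → 30 bp
  83–90 → 8 bp
  91–111 → 21 bp
  112–116 then 1–12 → 5 + 12 = 17 bp
Sorted largest to smallest: 32, 30, 21, 17, 8, 8 bp.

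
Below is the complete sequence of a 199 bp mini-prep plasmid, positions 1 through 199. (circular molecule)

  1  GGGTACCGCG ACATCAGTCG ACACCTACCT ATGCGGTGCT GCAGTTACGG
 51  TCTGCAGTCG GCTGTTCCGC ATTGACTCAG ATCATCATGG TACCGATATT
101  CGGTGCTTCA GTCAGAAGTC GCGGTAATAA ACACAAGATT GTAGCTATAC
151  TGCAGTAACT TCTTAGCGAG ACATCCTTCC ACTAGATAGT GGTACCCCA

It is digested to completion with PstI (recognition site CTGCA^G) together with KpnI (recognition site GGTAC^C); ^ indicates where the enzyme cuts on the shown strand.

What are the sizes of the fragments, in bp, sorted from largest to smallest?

61, 41, 37, 37, 13, 10 bp

PstI sites (CTGCAG) start at positions 39, 52, 150.
PstI cuts after base 5 of each site (before the last base), so after positions 43, 56, 154.
KpnI sites (GGTACC) start at positions 2, 89, 191.
KpnI cuts after base 5 of each site (before the last base), so after positions 6, 93, 195.
Combined cut positions: 6, 43, 56, 93, 154, 195.
Circular molecule, 6 cuts → 6 fragments:
  7–43 → 37 bp
  44–56 → 13 bp
  57–93 → 37 bp
  94–154 → 61 bp
  155–195 → 41 bp
  196–199 then 1–6 → 4 + 6 = 10 bp
Sorted largest to smallest: 61, 41, 37, 37, 13, 10 bp.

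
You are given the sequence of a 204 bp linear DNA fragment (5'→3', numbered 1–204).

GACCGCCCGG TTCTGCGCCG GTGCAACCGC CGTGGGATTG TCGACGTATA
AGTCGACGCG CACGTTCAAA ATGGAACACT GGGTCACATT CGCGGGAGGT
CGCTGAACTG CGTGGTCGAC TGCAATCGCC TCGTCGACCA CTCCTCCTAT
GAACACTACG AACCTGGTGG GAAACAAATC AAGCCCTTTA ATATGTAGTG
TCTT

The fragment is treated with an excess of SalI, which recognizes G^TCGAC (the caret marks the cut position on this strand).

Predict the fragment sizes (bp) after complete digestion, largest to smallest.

SalI sites (GTCGAC) start at positions 40, 52, 115, 133.
SalI cuts after the first base of each site, so after positions 40, 52, 115, 133.
Linear molecule, 4 cuts → 5 fragments:
  1–40 → 40 bp
  41–52 → 12 bp
  53–115 → 63 bp
  116–133 → 18 bp
  134–204 → 71 bp
Sorted largest to smallest: 71, 63, 40, 18, 12 bp.

71, 63, 40, 18, 12 bp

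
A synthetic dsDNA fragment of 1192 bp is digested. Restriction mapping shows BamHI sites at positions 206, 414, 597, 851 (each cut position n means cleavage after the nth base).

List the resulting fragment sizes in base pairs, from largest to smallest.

341, 254, 208, 206, 183 bp

Linear molecule, 4 cuts → 5 fragments:
  206 − 0 = 206 bp
  414 − 206 = 208 bp
  597 − 414 = 183 bp
  851 − 597 = 254 bp
  1192 − 851 = 341 bp
Sorted largest to smallest: 341, 254, 208, 206, 183 bp.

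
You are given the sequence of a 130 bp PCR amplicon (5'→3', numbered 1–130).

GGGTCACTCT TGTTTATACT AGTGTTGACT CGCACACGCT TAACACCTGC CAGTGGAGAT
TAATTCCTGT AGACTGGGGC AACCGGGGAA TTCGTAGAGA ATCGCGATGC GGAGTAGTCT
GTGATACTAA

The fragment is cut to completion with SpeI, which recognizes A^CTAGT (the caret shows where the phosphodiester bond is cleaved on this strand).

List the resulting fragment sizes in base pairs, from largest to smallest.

The SpeI site (ACTAGT) starts at position 18.
SpeI cuts after the first base of each site, so after position 18.
Linear molecule, 1 cut → 2 fragments:
  1–18 → 18 bp
  19–130 → 112 bp
Sorted largest to smallest: 112, 18 bp.

112, 18 bp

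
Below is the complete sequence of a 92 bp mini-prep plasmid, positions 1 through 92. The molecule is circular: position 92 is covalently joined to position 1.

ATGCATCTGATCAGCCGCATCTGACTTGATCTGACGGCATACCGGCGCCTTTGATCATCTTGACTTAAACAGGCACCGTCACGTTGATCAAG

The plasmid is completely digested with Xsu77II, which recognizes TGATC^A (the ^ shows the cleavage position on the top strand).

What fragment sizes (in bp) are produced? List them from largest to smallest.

44, 33, 15 bp

Xsu77II sites (TGATCA) start at positions 8, 52, 85.
Xsu77II cuts after base 5 of each site (before the last base), so after positions 12, 56, 89.
Circular molecule, 3 cuts → 3 fragments:
  13–56 → 44 bp
  57–89 → 33 bp
  90–92 then 1–12 → 3 + 12 = 15 bp
Sorted largest to smallest: 44, 33, 15 bp.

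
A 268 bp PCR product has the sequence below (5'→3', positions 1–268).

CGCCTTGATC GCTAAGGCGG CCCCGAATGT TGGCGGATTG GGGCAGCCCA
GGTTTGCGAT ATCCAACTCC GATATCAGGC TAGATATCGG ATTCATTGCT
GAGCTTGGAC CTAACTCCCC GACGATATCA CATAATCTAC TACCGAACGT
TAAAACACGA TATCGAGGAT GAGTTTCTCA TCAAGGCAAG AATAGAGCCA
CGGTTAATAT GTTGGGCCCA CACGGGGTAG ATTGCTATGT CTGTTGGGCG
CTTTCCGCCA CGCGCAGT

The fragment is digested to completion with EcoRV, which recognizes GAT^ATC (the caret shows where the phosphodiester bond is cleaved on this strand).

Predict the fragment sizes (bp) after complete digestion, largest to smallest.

EcoRV sites (GATATC) start at positions 58, 71, 83, 124, 159.
EcoRV cuts after base 3 of each site, so after positions 60, 73, 85, 126, 161.
Linear molecule, 5 cuts → 6 fragments:
  1–60 → 60 bp
  61–73 → 13 bp
  74–85 → 12 bp
  86–126 → 41 bp
  127–161 → 35 bp
  162–268 → 107 bp
Sorted largest to smallest: 107, 60, 41, 35, 13, 12 bp.

107, 60, 41, 35, 13, 12 bp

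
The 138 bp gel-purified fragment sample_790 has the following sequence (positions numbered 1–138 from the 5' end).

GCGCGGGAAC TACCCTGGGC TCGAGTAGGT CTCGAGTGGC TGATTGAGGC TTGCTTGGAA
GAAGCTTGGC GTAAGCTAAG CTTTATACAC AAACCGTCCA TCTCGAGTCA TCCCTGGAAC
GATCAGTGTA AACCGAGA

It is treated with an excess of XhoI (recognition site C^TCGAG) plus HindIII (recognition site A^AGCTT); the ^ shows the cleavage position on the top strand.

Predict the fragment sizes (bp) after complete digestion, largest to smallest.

36, 31, 24, 20, 16, 11 bp

XhoI sites (CTCGAG) start at positions 20, 31, 102.
XhoI cuts after the first base of each site, so after positions 20, 31, 102.
HindIII sites (AAGCTT) start at positions 62, 78.
HindIII cuts after the first base of each site, so after positions 62, 78.
Combined cut positions: 20, 31, 62, 78, 102.
Linear molecule, 5 cuts → 6 fragments:
  1–20 → 20 bp
  21–31 → 11 bp
  32–62 → 31 bp
  63–78 → 16 bp
  79–102 → 24 bp
  103–138 → 36 bp
Sorted largest to smallest: 36, 31, 24, 20, 16, 11 bp.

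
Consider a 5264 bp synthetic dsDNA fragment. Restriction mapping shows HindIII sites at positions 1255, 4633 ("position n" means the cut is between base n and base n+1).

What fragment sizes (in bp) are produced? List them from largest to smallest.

Linear molecule, 2 cuts → 3 fragments:
  1255 − 0 = 1255 bp
  4633 − 1255 = 3378 bp
  5264 − 4633 = 631 bp
Sorted largest to smallest: 3378, 1255, 631 bp.

3378, 1255, 631 bp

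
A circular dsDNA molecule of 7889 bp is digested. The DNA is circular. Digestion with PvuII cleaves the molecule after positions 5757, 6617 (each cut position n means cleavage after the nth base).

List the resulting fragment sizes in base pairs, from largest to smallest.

7029, 860 bp

Circular molecule, 2 cuts → 2 fragments:
  6617 − 5757 = 860 bp
  wrap: 7889 − 6617 + 5757 = 7029 bp
Sorted largest to smallest: 7029, 860 bp.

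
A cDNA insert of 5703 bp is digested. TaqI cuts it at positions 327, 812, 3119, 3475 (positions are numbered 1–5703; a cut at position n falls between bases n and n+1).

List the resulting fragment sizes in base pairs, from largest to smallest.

2307, 2228, 485, 356, 327 bp

Linear molecule, 4 cuts → 5 fragments:
  327 − 0 = 327 bp
  812 − 327 = 485 bp
  3119 − 812 = 2307 bp
  3475 − 3119 = 356 bp
  5703 − 3475 = 2228 bp
Sorted largest to smallest: 2307, 2228, 485, 356, 327 bp.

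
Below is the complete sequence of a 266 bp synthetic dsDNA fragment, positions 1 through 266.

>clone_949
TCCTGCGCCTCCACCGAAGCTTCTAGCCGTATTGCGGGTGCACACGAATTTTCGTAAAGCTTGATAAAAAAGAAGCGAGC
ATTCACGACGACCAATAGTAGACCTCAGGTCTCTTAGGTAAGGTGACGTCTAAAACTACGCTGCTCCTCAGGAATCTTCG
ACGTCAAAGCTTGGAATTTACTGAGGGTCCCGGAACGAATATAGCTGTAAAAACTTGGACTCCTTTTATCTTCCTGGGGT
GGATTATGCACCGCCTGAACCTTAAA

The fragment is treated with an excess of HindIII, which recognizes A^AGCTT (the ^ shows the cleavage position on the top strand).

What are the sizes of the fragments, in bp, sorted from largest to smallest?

110, 99, 40, 17 bp

HindIII sites (AAGCTT) start at positions 17, 57, 167.
HindIII cuts after the first base of each site, so after positions 17, 57, 167.
Linear molecule, 3 cuts → 4 fragments:
  1–17 → 17 bp
  18–57 → 40 bp
  58–167 → 110 bp
  168–266 → 99 bp
Sorted largest to smallest: 110, 99, 40, 17 bp.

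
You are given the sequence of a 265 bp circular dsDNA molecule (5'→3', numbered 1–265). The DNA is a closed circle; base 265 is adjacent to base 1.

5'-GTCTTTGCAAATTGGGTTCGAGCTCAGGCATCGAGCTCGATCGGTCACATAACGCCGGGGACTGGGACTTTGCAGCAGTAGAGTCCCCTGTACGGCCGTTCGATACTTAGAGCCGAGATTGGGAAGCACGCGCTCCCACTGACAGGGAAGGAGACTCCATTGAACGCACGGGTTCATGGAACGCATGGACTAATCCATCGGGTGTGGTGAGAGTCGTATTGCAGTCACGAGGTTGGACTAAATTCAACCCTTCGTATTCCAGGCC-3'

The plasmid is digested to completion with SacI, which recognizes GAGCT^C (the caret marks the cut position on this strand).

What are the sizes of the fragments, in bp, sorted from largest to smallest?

SacI sites (GAGCTC) start at positions 20, 33.
SacI cuts after base 5 of each site (before the last base), so after positions 24, 37.
Circular molecule, 2 cuts → 2 fragments:
  25–37 → 13 bp
  38–265 then 1–24 → 228 + 24 = 252 bp
Sorted largest to smallest: 252, 13 bp.

252, 13 bp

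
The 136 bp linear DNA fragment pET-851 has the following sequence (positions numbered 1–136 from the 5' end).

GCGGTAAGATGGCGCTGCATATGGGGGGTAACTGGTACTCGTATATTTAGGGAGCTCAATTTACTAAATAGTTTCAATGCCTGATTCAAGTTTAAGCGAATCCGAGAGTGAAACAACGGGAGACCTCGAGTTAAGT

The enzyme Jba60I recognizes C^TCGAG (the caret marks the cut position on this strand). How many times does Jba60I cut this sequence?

1

CTCGAG occurs starting at position 125.
Jba60I cuts at 1 site.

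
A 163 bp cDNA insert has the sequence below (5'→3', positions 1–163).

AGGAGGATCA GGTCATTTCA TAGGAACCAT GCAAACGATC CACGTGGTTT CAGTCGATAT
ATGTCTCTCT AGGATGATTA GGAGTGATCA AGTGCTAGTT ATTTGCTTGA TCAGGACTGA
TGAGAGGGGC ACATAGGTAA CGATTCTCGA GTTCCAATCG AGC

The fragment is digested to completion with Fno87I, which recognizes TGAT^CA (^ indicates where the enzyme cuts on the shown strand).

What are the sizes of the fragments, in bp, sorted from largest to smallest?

Fno87I sites (TGATCA) start at positions 85, 108.
Fno87I cuts after base 4 of each site, so after positions 88, 111.
Linear molecule, 2 cuts → 3 fragments:
  1–88 → 88 bp
  89–111 → 23 bp
  112–163 → 52 bp
Sorted largest to smallest: 88, 52, 23 bp.

88, 52, 23 bp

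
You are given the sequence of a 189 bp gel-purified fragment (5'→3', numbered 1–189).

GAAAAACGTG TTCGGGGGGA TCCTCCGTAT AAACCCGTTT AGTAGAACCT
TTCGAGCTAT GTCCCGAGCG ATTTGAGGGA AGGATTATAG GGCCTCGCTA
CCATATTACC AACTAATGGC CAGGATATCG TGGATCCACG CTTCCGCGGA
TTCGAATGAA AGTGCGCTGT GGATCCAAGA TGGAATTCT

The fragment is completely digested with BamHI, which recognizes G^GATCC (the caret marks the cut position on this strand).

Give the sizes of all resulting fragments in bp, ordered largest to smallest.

BamHI sites (GGATCC) start at positions 18, 132, 171.
BamHI cuts after the first base of each site, so after positions 18, 132, 171.
Linear molecule, 3 cuts → 4 fragments:
  1–18 → 18 bp
  19–132 → 114 bp
  133–171 → 39 bp
  172–189 → 18 bp
Sorted largest to smallest: 114, 39, 18, 18 bp.

114, 39, 18, 18 bp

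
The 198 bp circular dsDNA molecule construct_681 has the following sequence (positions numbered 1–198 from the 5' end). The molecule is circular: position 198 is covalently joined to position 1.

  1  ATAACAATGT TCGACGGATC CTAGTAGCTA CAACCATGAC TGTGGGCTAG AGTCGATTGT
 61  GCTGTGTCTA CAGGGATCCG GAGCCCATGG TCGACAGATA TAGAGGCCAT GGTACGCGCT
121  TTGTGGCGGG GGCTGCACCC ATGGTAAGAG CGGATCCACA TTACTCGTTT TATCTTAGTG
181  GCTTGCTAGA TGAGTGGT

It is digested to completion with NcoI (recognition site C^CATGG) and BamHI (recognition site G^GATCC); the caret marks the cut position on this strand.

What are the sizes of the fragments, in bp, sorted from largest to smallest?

NcoI sites (CCATGG) start at positions 85, 107, 139.
NcoI cuts after the first base of each site, so after positions 85, 107, 139.
BamHI sites (GGATCC) start at positions 16, 74, 152.
BamHI cuts after the first base of each site, so after positions 16, 74, 152.
Combined cut positions: 16, 74, 85, 107, 139, 152.
Circular molecule, 6 cuts → 6 fragments:
  17–74 → 58 bp
  75–85 → 11 bp
  86–107 → 22 bp
  108–139 → 32 bp
  140–152 → 13 bp
  153–198 then 1–16 → 46 + 16 = 62 bp
Sorted largest to smallest: 62, 58, 32, 22, 13, 11 bp.

62, 58, 32, 22, 13, 11 bp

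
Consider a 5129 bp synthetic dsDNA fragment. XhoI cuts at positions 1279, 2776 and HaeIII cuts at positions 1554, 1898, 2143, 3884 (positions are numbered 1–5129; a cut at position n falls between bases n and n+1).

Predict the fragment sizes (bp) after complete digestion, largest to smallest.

1279, 1245, 1108, 633, 344, 275, 245 bp

Combined cut positions (sorted): 1279, 1554, 1898, 2143, 2776, 3884.
Linear molecule, 6 cuts → 7 fragments:
  1279 − 0 = 1279 bp
  1554 − 1279 = 275 bp
  1898 − 1554 = 344 bp
  2143 − 1898 = 245 bp
  2776 − 2143 = 633 bp
  3884 − 2776 = 1108 bp
  5129 − 3884 = 1245 bp
Sorted largest to smallest: 1279, 1245, 1108, 633, 344, 275, 245 bp.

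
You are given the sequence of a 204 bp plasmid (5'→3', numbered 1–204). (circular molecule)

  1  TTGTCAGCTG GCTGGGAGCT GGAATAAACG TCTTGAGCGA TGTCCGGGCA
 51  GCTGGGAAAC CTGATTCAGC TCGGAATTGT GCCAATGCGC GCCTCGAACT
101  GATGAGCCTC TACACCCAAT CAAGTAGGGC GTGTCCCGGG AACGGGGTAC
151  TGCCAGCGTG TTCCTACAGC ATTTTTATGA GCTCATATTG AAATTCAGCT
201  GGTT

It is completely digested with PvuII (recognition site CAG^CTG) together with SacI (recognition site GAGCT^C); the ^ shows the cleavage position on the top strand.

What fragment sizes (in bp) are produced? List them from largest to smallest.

132, 44, 15, 13 bp

PvuII sites (CAGCTG) start at positions 5, 49, 196.
PvuII cuts after base 3 of each site, so after positions 7, 51, 198.
The SacI site (GAGCTC) starts at position 179.
SacI cuts after base 5 of each site (before the last base), so after position 183.
Combined cut positions: 7, 51, 183, 198.
Circular molecule, 4 cuts → 4 fragments:
  8–51 → 44 bp
  52–183 → 132 bp
  184–198 → 15 bp
  199–204 then 1–7 → 6 + 7 = 13 bp
Sorted largest to smallest: 132, 44, 15, 13 bp.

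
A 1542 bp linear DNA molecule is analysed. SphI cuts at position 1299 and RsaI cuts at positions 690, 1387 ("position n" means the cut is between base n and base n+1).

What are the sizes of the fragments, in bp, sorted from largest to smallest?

Combined cut positions (sorted): 690, 1299, 1387.
Linear molecule, 3 cuts → 4 fragments:
  690 − 0 = 690 bp
  1299 − 690 = 609 bp
  1387 − 1299 = 88 bp
  1542 − 1387 = 155 bp
Sorted largest to smallest: 690, 609, 155, 88 bp.

690, 609, 155, 88 bp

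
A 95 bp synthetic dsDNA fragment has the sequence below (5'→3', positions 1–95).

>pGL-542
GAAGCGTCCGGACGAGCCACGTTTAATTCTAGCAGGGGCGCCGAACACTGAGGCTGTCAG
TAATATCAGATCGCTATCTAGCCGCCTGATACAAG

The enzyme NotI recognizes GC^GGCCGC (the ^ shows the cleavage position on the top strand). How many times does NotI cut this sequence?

No occurrence of GCGGCCGC is present in the sequence.
NotI does not cut: 0 sites.

0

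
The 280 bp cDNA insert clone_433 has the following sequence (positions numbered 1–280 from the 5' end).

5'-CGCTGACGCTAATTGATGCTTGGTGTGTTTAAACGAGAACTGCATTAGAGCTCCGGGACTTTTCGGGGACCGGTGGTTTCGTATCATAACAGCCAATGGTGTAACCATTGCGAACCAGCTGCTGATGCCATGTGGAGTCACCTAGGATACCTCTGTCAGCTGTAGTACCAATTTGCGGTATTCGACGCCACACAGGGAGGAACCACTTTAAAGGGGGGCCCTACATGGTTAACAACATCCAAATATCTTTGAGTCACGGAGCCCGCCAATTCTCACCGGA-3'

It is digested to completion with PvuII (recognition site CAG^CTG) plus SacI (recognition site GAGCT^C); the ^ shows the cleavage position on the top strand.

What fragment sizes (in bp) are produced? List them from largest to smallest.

PvuII sites (CAGCTG) start at positions 116, 157.
PvuII cuts after base 3 of each site, so after positions 118, 159.
The SacI site (GAGCTC) starts at position 48.
SacI cuts after base 5 of each site (before the last base), so after position 52.
Combined cut positions: 52, 118, 159.
Linear molecule, 3 cuts → 4 fragments:
  1–52 → 52 bp
  53–118 → 66 bp
  119–159 → 41 bp
  160–280 → 121 bp
Sorted largest to smallest: 121, 66, 52, 41 bp.

121, 66, 52, 41 bp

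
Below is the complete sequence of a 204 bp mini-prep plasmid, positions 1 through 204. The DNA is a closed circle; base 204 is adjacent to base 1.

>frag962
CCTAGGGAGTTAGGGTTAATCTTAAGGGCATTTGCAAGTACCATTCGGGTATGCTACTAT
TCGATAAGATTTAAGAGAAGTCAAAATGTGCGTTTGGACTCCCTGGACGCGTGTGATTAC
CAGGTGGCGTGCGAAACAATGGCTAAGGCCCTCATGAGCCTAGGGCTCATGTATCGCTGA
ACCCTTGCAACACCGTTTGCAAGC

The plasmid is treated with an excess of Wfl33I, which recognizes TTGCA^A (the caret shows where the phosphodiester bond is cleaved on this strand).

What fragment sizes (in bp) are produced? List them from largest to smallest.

153, 39, 12 bp

Wfl33I sites (TTGCAA) start at positions 32, 185, 197.
Wfl33I cuts after base 5 of each site (before the last base), so after positions 36, 189, 201.
Circular molecule, 3 cuts → 3 fragments:
  37–189 → 153 bp
  190–201 → 12 bp
  202–204 then 1–36 → 3 + 36 = 39 bp
Sorted largest to smallest: 153, 39, 12 bp.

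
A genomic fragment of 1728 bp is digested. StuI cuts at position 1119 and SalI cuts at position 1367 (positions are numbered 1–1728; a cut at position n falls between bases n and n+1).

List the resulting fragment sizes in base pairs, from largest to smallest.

Combined cut positions (sorted): 1119, 1367.
Linear molecule, 2 cuts → 3 fragments:
  1119 − 0 = 1119 bp
  1367 − 1119 = 248 bp
  1728 − 1367 = 361 bp
Sorted largest to smallest: 1119, 361, 248 bp.

1119, 361, 248 bp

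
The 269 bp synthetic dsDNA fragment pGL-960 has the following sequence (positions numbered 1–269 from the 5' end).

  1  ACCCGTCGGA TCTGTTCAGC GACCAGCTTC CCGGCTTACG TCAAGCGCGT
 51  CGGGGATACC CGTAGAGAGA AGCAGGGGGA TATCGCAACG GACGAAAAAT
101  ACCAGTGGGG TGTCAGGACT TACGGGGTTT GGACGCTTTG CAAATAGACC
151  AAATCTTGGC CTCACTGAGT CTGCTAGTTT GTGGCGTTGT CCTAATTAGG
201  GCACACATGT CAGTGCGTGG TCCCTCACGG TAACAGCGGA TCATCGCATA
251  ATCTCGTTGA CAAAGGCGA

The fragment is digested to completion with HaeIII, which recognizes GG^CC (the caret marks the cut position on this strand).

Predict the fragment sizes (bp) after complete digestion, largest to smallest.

The HaeIII site (GGCC) starts at position 158.
HaeIII cuts after base 2 of each site, so after position 159.
Linear molecule, 1 cut → 2 fragments:
  1–159 → 159 bp
  160–269 → 110 bp
Sorted largest to smallest: 159, 110 bp.

159, 110 bp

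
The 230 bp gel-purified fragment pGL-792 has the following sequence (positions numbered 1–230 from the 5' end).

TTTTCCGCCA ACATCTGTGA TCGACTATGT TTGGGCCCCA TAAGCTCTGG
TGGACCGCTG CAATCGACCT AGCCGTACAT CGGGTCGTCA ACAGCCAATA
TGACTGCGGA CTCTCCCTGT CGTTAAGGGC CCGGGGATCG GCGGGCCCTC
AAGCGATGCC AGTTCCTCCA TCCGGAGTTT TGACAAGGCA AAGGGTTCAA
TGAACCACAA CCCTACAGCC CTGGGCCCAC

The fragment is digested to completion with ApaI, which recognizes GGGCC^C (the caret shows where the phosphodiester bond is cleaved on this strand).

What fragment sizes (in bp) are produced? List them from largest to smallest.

ApaI sites (GGGCCC) start at positions 33, 127, 143, 223.
ApaI cuts after base 5 of each site (before the last base), so after positions 37, 131, 147, 227.
Linear molecule, 4 cuts → 5 fragments:
  1–37 → 37 bp
  38–131 → 94 bp
  132–147 → 16 bp
  148–227 → 80 bp
  228–230 → 3 bp
Sorted largest to smallest: 94, 80, 37, 16, 3 bp.

94, 80, 37, 16, 3 bp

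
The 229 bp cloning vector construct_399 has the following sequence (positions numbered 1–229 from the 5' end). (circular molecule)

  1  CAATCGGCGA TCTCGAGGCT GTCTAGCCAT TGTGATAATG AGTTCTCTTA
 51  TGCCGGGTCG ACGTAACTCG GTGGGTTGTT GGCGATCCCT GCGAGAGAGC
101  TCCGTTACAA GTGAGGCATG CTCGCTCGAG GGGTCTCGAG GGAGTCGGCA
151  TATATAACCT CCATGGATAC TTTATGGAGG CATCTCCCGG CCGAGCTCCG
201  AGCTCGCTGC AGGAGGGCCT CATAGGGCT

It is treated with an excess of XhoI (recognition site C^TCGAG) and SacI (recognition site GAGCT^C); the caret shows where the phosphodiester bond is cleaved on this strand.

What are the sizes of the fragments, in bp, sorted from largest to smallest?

89, 62, 37, 24, 10, 7 bp

XhoI sites (CTCGAG) start at positions 12, 125, 135.
XhoI cuts after the first base of each site, so after positions 12, 125, 135.
SacI sites (GAGCTC) start at positions 97, 193, 200.
SacI cuts after base 5 of each site (before the last base), so after positions 101, 197, 204.
Combined cut positions: 12, 101, 125, 135, 197, 204.
Circular molecule, 6 cuts → 6 fragments:
  13–101 → 89 bp
  102–125 → 24 bp
  126–135 → 10 bp
  136–197 → 62 bp
  198–204 → 7 bp
  205–229 then 1–12 → 25 + 12 = 37 bp
Sorted largest to smallest: 89, 62, 37, 24, 10, 7 bp.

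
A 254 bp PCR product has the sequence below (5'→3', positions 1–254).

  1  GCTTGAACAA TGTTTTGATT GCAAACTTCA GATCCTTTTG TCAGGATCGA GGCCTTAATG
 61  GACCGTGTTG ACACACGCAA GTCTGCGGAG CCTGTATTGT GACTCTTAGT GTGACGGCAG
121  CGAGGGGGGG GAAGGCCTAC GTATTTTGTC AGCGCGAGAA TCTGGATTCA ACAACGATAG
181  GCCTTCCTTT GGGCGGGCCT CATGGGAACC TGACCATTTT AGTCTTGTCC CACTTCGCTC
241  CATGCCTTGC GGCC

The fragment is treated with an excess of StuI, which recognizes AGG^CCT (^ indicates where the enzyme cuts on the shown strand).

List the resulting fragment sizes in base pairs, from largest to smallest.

83, 73, 52, 46 bp

StuI sites (AGGCCT) start at positions 50, 133, 179.
StuI cuts after base 3 of each site, so after positions 52, 135, 181.
Linear molecule, 3 cuts → 4 fragments:
  1–52 → 52 bp
  53–135 → 83 bp
  136–181 → 46 bp
  182–254 → 73 bp
Sorted largest to smallest: 83, 73, 52, 46 bp.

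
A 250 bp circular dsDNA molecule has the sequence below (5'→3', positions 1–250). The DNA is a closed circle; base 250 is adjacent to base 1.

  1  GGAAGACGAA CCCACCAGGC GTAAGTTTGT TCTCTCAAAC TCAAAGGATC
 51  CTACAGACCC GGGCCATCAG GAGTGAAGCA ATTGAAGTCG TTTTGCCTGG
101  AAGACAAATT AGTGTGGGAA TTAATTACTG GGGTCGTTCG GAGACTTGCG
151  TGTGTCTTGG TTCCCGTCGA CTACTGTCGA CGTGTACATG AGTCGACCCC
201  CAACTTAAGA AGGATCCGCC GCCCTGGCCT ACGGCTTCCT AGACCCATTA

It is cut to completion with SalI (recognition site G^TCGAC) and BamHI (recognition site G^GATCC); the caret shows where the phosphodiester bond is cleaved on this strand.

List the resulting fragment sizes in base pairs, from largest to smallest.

SalI sites (GTCGAC) start at positions 166, 176, 192.
SalI cuts after the first base of each site, so after positions 166, 176, 192.
BamHI sites (GGATCC) start at positions 46, 212.
BamHI cuts after the first base of each site, so after positions 46, 212.
Combined cut positions: 46, 166, 176, 192, 212.
Circular molecule, 5 cuts → 5 fragments:
  47–166 → 120 bp
  167–176 → 10 bp
  177–192 → 16 bp
  193–212 → 20 bp
  213–250 then 1–46 → 38 + 46 = 84 bp
Sorted largest to smallest: 120, 84, 20, 16, 10 bp.

120, 84, 20, 16, 10 bp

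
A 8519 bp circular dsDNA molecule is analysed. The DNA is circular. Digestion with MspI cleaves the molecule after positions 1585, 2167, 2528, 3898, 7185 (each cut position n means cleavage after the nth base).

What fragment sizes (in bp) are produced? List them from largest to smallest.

3287, 2919, 1370, 582, 361 bp

Circular molecule, 5 cuts → 5 fragments:
  2167 − 1585 = 582 bp
  2528 − 2167 = 361 bp
  3898 − 2528 = 1370 bp
  7185 − 3898 = 3287 bp
  wrap: 8519 − 7185 + 1585 = 2919 bp
Sorted largest to smallest: 3287, 2919, 1370, 582, 361 bp.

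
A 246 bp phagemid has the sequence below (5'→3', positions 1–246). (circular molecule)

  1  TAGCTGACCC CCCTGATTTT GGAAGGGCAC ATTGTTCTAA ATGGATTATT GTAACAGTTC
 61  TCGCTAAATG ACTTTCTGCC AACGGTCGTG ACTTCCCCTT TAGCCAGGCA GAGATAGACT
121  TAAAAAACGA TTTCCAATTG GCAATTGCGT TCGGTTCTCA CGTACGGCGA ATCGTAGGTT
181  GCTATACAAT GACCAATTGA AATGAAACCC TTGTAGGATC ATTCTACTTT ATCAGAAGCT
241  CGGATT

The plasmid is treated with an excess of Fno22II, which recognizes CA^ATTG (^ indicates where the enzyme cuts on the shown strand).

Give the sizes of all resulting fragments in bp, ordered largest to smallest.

Fno22II sites (CAATTG) start at positions 135, 142, 194.
Fno22II cuts after base 2 of each site, so after positions 136, 143, 195.
Circular molecule, 3 cuts → 3 fragments:
  137–143 → 7 bp
  144–195 → 52 bp
  196–246 then 1–136 → 51 + 136 = 187 bp
Sorted largest to smallest: 187, 52, 7 bp.

187, 52, 7 bp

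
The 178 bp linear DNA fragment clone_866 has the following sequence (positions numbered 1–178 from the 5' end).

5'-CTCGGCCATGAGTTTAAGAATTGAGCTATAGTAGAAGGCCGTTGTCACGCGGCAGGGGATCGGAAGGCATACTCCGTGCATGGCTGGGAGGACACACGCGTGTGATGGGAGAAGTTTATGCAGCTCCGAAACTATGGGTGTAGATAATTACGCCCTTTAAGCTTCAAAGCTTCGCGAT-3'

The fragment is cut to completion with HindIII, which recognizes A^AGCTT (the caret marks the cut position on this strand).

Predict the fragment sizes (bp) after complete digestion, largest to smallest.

HindIII sites (AAGCTT) start at positions 159, 167.
HindIII cuts after the first base of each site, so after positions 159, 167.
Linear molecule, 2 cuts → 3 fragments:
  1–159 → 159 bp
  160–167 → 8 bp
  168–178 → 11 bp
Sorted largest to smallest: 159, 11, 8 bp.

159, 11, 8 bp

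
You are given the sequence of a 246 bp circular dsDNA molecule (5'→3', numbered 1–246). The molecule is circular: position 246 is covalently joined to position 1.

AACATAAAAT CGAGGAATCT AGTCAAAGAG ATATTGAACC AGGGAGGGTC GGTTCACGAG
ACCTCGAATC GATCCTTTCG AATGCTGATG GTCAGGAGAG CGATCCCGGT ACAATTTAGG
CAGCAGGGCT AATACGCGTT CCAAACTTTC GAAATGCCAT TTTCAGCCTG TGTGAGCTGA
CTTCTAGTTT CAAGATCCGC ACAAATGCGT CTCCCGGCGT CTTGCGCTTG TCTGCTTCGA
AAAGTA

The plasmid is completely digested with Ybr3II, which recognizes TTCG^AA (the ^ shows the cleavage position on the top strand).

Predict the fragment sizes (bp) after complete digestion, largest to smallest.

88, 87, 71 bp

Ybr3II sites (TTCGAA) start at positions 77, 148, 236.
Ybr3II cuts after base 4 of each site, so after positions 80, 151, 239.
Circular molecule, 3 cuts → 3 fragments:
  81–151 → 71 bp
  152–239 → 88 bp
  240–246 then 1–80 → 7 + 80 = 87 bp
Sorted largest to smallest: 88, 87, 71 bp.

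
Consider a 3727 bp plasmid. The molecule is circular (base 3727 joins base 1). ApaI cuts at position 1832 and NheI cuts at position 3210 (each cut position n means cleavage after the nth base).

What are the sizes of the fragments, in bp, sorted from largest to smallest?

Combined cut positions (sorted): 1832, 3210.
Circular molecule, 2 cuts → 2 fragments:
  3210 − 1832 = 1378 bp
  wrap: 3727 − 3210 + 1832 = 2349 bp
Sorted largest to smallest: 2349, 1378 bp.

2349, 1378 bp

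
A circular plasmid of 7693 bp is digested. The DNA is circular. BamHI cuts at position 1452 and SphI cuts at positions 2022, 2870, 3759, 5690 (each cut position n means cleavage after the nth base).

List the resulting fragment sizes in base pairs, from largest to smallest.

Combined cut positions (sorted): 1452, 2022, 2870, 3759, 5690.
Circular molecule, 5 cuts → 5 fragments:
  2022 − 1452 = 570 bp
  2870 − 2022 = 848 bp
  3759 − 2870 = 889 bp
  5690 − 3759 = 1931 bp
  wrap: 7693 − 5690 + 1452 = 3455 bp
Sorted largest to smallest: 3455, 1931, 889, 848, 570 bp.

3455, 1931, 889, 848, 570 bp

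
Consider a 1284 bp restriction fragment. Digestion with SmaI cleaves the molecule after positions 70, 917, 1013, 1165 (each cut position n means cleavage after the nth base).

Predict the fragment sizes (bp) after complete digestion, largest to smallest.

Linear molecule, 4 cuts → 5 fragments:
  70 − 0 = 70 bp
  917 − 70 = 847 bp
  1013 − 917 = 96 bp
  1165 − 1013 = 152 bp
  1284 − 1165 = 119 bp
Sorted largest to smallest: 847, 152, 119, 96, 70 bp.

847, 152, 119, 96, 70 bp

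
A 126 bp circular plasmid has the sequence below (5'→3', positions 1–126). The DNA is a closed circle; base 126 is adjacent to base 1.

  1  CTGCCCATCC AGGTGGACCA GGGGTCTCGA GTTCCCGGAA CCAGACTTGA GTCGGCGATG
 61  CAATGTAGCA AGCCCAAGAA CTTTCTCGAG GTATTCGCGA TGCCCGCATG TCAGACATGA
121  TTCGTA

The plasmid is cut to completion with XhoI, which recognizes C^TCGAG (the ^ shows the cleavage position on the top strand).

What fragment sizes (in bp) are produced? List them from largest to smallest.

XhoI sites (CTCGAG) start at positions 26, 85.
XhoI cuts after the first base of each site, so after positions 26, 85.
Circular molecule, 2 cuts → 2 fragments:
  27–85 → 59 bp
  86–126 then 1–26 → 41 + 26 = 67 bp
Sorted largest to smallest: 67, 59 bp.

67, 59 bp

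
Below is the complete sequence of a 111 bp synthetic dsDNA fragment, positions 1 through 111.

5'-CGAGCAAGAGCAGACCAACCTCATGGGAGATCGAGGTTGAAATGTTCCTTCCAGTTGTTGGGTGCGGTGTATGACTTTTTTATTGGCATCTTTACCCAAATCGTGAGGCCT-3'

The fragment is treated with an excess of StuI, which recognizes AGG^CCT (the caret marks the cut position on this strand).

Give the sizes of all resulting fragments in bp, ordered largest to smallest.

The StuI site (AGGCCT) starts at position 106.
StuI cuts after base 3 of each site, so after position 108.
Linear molecule, 1 cut → 2 fragments:
  1–108 → 108 bp
  109–111 → 3 bp
Sorted largest to smallest: 108, 3 bp.

108, 3 bp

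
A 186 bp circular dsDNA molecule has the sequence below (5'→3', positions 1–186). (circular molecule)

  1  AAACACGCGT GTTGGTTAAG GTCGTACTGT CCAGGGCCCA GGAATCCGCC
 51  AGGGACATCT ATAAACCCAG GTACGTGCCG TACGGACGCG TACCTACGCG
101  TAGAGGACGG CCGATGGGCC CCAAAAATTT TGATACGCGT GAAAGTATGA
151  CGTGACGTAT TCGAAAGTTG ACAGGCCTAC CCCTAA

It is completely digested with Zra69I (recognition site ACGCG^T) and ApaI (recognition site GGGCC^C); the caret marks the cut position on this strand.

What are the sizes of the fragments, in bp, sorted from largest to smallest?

56, 52, 29, 20, 19, 10 bp

Zra69I sites (ACGCGT) start at positions 5, 86, 96, 135.
Zra69I cuts after base 5 of each site (before the last base), so after positions 9, 90, 100, 139.
ApaI sites (GGGCCC) start at positions 34, 116.
ApaI cuts after base 5 of each site (before the last base), so after positions 38, 120.
Combined cut positions: 9, 38, 90, 100, 120, 139.
Circular molecule, 6 cuts → 6 fragments:
  10–38 → 29 bp
  39–90 → 52 bp
  91–100 → 10 bp
  101–120 → 20 bp
  121–139 → 19 bp
  140–186 then 1–9 → 47 + 9 = 56 bp
Sorted largest to smallest: 56, 52, 29, 20, 19, 10 bp.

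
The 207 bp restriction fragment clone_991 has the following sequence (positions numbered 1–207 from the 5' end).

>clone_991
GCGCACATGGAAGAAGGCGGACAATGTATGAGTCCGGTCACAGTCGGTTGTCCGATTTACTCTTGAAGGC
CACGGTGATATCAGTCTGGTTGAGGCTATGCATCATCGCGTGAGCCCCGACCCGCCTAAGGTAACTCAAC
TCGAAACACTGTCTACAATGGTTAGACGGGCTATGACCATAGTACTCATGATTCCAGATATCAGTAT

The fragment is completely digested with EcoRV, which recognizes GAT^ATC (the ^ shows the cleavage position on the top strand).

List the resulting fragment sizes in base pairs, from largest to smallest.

EcoRV sites (GATATC) start at positions 77, 197.
EcoRV cuts after base 3 of each site, so after positions 79, 199.
Linear molecule, 2 cuts → 3 fragments:
  1–79 → 79 bp
  80–199 → 120 bp
  200–207 → 8 bp
Sorted largest to smallest: 120, 79, 8 bp.

120, 79, 8 bp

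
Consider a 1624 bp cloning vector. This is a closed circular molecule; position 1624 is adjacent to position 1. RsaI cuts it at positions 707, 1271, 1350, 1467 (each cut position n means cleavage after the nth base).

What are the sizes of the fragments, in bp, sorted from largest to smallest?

864, 564, 117, 79 bp

Circular molecule, 4 cuts → 4 fragments:
  1271 − 707 = 564 bp
  1350 − 1271 = 79 bp
  1467 − 1350 = 117 bp
  wrap: 1624 − 1467 + 707 = 864 bp
Sorted largest to smallest: 864, 564, 117, 79 bp.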